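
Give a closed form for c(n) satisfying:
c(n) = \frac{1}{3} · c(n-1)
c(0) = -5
Pure geometric recurrence with ratio \frac{1}{3}.
By induction c(n) = c(0) · (\frac{1}{3})^n = - 5 \cdot 3^{- n}.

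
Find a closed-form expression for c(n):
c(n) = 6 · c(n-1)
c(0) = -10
Pure geometric recurrence with ratio 6.
By induction c(n) = c(0) · (6)^n = - 10 \cdot 6^{n}.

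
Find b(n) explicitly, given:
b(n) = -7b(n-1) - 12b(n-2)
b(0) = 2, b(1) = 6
Characteristic equation: x² + 7x + 12 = 0, which factors as (x - (-4))(x - (-3)) = 0.
Roots r₁ = -4, r₂ = -3 (distinct).
General solution: b(n) = A·(-4)^n + B·(-3)^n.
From b(0) = 2: A + B = 2.
From b(1) = 6: -4A - 3B = 6.
Solving: A = -12, B = 14.
So b(n) = 14 \left(-3\right)^{n} - 12 \left(-4\right)^{n}.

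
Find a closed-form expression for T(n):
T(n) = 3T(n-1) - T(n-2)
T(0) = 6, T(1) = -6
Characteristic equation: x² - 3x + 1 = 0.
Discriminant Δ = (3)² + 4·(-1) = 5.
Roots r₁,₂ = (3 ± √5)/2, so r₁ = \frac{\sqrt{5}}{2} + \frac{3}{2}, r₂ = \frac{3}{2} - \frac{\sqrt{5}}{2}.
General solution: T(n) = A·r₁^n + B·r₂^n.
From the initial conditions, A + B = 6 and r₁A + r₂B = -6.
Since r₁ - r₂ = √5: A = (-6 - (6)r₂)/√5 = 3 - 3 \sqrt{5}, and B = 6 - A = 3 + 3 \sqrt{5}.
So T(n) = \left(3 - 3 \sqrt{5}\right)\left(\frac{\sqrt{5}}{2} + \frac{3}{2}\right)^n + \left(3 + 3 \sqrt{5}\right)\left(\frac{3}{2} - \frac{\sqrt{5}}{2}\right)^n.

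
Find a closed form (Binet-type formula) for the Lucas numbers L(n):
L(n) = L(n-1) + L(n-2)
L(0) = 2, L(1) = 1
This is the Lucas sequence.
Characteristic equation: x² - x - 1 = 0; roots r₁ = \frac{1}{2} + \frac{\sqrt{5}}{2}, r₂ = \frac{1}{2} - \frac{\sqrt{5}}{2}.
General: L(n) = A·r₁^n + B·r₂^n. Solving with L(0)=2, L(1)=1 gives A = 1, B = 1.
So L(n) = 2^{- n} \left(\left(1 - \sqrt{5}\right)^{n} + \left(1 + \sqrt{5}\right)^{n}\right).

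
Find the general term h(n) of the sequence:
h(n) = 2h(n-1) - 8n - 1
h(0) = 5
First-order linear with linear forcing.
Homogeneous solution: h_h(n) = A·(2)^n.
Try particular h_p(n) = pn + q. Substituting:
  pn + q = 2(p(n-1) + q) - 8n - 1.
Matching the n-coefficient: p = 2p - 8 ⇒ p = 8.
Matching constants: q = -2p + 2q - 1 ⇒ q = 17.
General: h(n) = A·(2)^n + 8 n + 17.
Apply h(0) = 5: A + 17 = 5 ⇒ A = -12.
So h(n) = - 12 \cdot 2^{n} + 8 n + 17.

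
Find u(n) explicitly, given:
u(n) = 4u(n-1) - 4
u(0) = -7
First-order linear non-homogeneous.
Homogeneous solution: u_h(n) = A·(4)^n.
Try constant particular solution u_p = K: K = 4K - 4 ⇒ K = \frac{4}{3}.
General: u(n) = A·(4)^n + \frac{4}{3}.
Apply u(0) = -7: A + \frac{4}{3} = -7 ⇒ A = - \frac{25}{3}.
So u(n) = \frac{4}{3} - \frac{25 \cdot 4^{n}}{3}.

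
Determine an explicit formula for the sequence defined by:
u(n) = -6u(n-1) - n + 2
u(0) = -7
First-order linear with linear forcing.
Homogeneous solution: u_h(n) = A·(-6)^n.
Try particular u_p(n) = pn + q. Substituting:
  pn + q = -6(p(n-1) + q) - n + 2.
Matching the n-coefficient: p = -6p - 1 ⇒ p = - \frac{1}{7}.
Matching constants: q = 6p - 6q + 2 ⇒ q = \frac{8}{49}.
General: u(n) = A·(-6)^n - \frac{n}{7} + \frac{8}{49}.
Apply u(0) = -7: A + \frac{8}{49} = -7 ⇒ A = - \frac{351}{49}.
So u(n) = - \frac{351 \left(-6\right)^{n}}{49} - \frac{n}{7} + \frac{8}{49}.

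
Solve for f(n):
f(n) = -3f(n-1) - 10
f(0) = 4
First-order linear non-homogeneous.
Homogeneous solution: f_h(n) = A·(-3)^n.
Try constant particular solution f_p = K: K = -3K - 10 ⇒ K = - \frac{5}{2}.
General: f(n) = A·(-3)^n - \frac{5}{2}.
Apply f(0) = 4: A - \frac{5}{2} = 4 ⇒ A = \frac{13}{2}.
So f(n) = \frac{13 \left(-3\right)^{n}}{2} - \frac{5}{2}.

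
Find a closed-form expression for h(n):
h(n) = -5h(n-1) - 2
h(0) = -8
First-order linear non-homogeneous.
Homogeneous solution: h_h(n) = A·(-5)^n.
Try constant particular solution h_p = K: K = -5K - 2 ⇒ K = - \frac{1}{3}.
General: h(n) = A·(-5)^n - \frac{1}{3}.
Apply h(0) = -8: A - \frac{1}{3} = -8 ⇒ A = - \frac{23}{3}.
So h(n) = - \frac{23 \left(-5\right)^{n}}{3} - \frac{1}{3}.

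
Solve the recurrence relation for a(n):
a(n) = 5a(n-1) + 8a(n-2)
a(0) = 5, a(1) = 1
Characteristic equation: x² - 5x - 8 = 0.
Discriminant Δ = (5)² + 4·(8) = 57.
Roots r₁,₂ = (5 ± √57)/2, so r₁ = \frac{5}{2} + \frac{\sqrt{57}}{2}, r₂ = \frac{5}{2} - \frac{\sqrt{57}}{2}.
General solution: a(n) = A·r₁^n + B·r₂^n.
From the initial conditions, A + B = 5 and r₁A + r₂B = 1.
Since r₁ - r₂ = √57: A = (1 - (5)r₂)/√57 = \frac{5}{2} - \frac{23 \sqrt{57}}{114}, and B = 5 - A = \frac{23 \sqrt{57}}{114} + \frac{5}{2}.
So a(n) = \left(\frac{5}{2} - \frac{23 \sqrt{57}}{114}\right)\left(\frac{5}{2} + \frac{\sqrt{57}}{2}\right)^n + \left(\frac{23 \sqrt{57}}{114} + \frac{5}{2}\right)\left(\frac{5}{2} - \frac{\sqrt{57}}{2}\right)^n.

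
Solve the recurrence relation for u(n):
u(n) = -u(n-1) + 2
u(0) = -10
First-order linear non-homogeneous.
Homogeneous solution: u_h(n) = A·(-1)^n.
Try constant particular solution u_p = K: K = -K + 2 ⇒ K = 1.
General: u(n) = A·(-1)^n + 1.
Apply u(0) = -10: A + 1 = -10 ⇒ A = -11.
So u(n) = 1 - 11 \left(-1\right)^{n}.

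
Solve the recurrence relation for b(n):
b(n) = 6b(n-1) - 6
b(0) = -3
First-order linear non-homogeneous.
Homogeneous solution: b_h(n) = A·(6)^n.
Try constant particular solution b_p = K: K = 6K - 6 ⇒ K = \frac{6}{5}.
General: b(n) = A·(6)^n + \frac{6}{5}.
Apply b(0) = -3: A + \frac{6}{5} = -3 ⇒ A = - \frac{21}{5}.
So b(n) = \frac{6}{5} - \frac{21 \cdot 6^{n}}{5}.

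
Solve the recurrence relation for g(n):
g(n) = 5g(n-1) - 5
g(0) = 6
First-order linear non-homogeneous.
Homogeneous solution: g_h(n) = A·(5)^n.
Try constant particular solution g_p = K: K = 5K - 5 ⇒ K = \frac{5}{4}.
General: g(n) = A·(5)^n + \frac{5}{4}.
Apply g(0) = 6: A + \frac{5}{4} = 6 ⇒ A = \frac{19}{4}.
So g(n) = \frac{19 \cdot 5^{n}}{4} + \frac{5}{4}.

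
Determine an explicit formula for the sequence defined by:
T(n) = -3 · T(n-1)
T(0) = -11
Pure geometric recurrence with ratio -3.
By induction T(n) = T(0) · (-3)^n = - 11 \left(-3\right)^{n}.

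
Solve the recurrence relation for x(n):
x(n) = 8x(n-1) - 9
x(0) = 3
First-order linear non-homogeneous.
Homogeneous solution: x_h(n) = A·(8)^n.
Try constant particular solution x_p = K: K = 8K - 9 ⇒ K = \frac{9}{7}.
General: x(n) = A·(8)^n + \frac{9}{7}.
Apply x(0) = 3: A + \frac{9}{7} = 3 ⇒ A = \frac{12}{7}.
So x(n) = \frac{12 \cdot 8^{n}}{7} + \frac{9}{7}.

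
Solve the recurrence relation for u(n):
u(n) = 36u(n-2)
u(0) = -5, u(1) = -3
Characteristic equation: x² - 36 = 0, which factors as (x - (6))(x - (-6)) = 0.
Roots r₁ = 6, r₂ = -6 (distinct).
General solution: u(n) = A·(6)^n + B·(-6)^n.
From u(0) = -5: A + B = -5.
From u(1) = -3: 6A - 6B = -3.
Solving: A = - \frac{11}{4}, B = - \frac{9}{4}.
So u(n) = - \frac{9 \left(-6\right)^{n}}{4} - \frac{11 \cdot 6^{n}}{4}.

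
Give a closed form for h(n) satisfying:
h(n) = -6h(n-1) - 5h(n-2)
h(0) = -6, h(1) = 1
Characteristic equation: x² + 6x + 5 = 0, which factors as (x - (-1))(x - (-5)) = 0.
Roots r₁ = -1, r₂ = -5 (distinct).
General solution: h(n) = A·(-1)^n + B·(-5)^n.
From h(0) = -6: A + B = -6.
From h(1) = 1: -A - 5B = 1.
Solving: A = - \frac{29}{4}, B = \frac{5}{4}.
So h(n) = - \frac{29 \left(-1\right)^{n}}{4} + \frac{5 \left(-5\right)^{n}}{4}.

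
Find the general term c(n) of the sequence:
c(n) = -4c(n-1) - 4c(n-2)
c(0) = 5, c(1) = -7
Characteristic equation: x² + 4x + 4 = 0, which is (x - (-2))².
Repeated root r = -2.
General solution: c(n) = (A + Bn)·(-2)^n.
From c(0) = 5: A = 5.
From c(1) = -7: (A + B)·(-2) = -7 ⇒ B = - \frac{3}{2}.
So c(n) = \left(5 - \frac{3 n}{2}\right) \cdot (-2)^n.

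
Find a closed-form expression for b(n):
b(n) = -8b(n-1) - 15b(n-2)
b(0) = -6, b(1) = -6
Characteristic equation: x² + 8x + 15 = 0, which factors as (x - (-5))(x - (-3)) = 0.
Roots r₁ = -5, r₂ = -3 (distinct).
General solution: b(n) = A·(-5)^n + B·(-3)^n.
From b(0) = -6: A + B = -6.
From b(1) = -6: -5A - 3B = -6.
Solving: A = 12, B = -18.
So b(n) = - 18 \left(-3\right)^{n} + 12 \left(-5\right)^{n}.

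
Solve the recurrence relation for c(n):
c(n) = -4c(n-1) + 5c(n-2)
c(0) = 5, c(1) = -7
Characteristic equation: x² + 4x - 5 = 0, which factors as (x - (1))(x - (-5)) = 0.
Roots r₁ = 1, r₂ = -5 (distinct).
General solution: c(n) = A·(1)^n + B·(-5)^n.
From c(0) = 5: A + B = 5.
From c(1) = -7: A - 5B = -7.
Solving: A = 3, B = 2.
So c(n) = 2 \left(-5\right)^{n} + 3.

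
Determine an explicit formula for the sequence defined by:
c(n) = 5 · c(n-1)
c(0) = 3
Pure geometric recurrence with ratio 5.
By induction c(n) = c(0) · (5)^n = 3 \cdot 5^{n}.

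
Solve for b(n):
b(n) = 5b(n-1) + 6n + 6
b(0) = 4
First-order linear with linear forcing.
Homogeneous solution: b_h(n) = A·(5)^n.
Try particular b_p(n) = pn + q. Substituting:
  pn + q = 5(p(n-1) + q) + 6n + 6.
Matching the n-coefficient: p = 5p + 6 ⇒ p = - \frac{3}{2}.
Matching constants: q = -5p + 5q + 6 ⇒ q = - \frac{27}{8}.
General: b(n) = A·(5)^n - \frac{3 n}{2} - \frac{27}{8}.
Apply b(0) = 4: A - \frac{27}{8} = 4 ⇒ A = \frac{59}{8}.
So b(n) = \frac{59 \cdot 5^{n}}{8} - \frac{3 n}{2} - \frac{27}{8}.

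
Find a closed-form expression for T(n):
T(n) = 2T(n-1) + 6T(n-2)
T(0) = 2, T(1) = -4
Characteristic equation: x² - 2x - 6 = 0.
Discriminant Δ = (2)² + 4·(6) = 28.
Roots r₁,₂ = (2 ± √28)/2, so r₁ = 1 + \sqrt{7}, r₂ = 1 - \sqrt{7}.
General solution: T(n) = A·r₁^n + B·r₂^n.
From the initial conditions, A + B = 2 and r₁A + r₂B = -4.
Since r₁ - r₂ = √28: A = (-4 - (2)r₂)/√28 = 1 - \frac{3 \sqrt{7}}{7}, and B = 2 - A = 1 + \frac{3 \sqrt{7}}{7}.
So T(n) = \left(1 - \frac{3 \sqrt{7}}{7}\right)\left(1 + \sqrt{7}\right)^n + \left(1 + \frac{3 \sqrt{7}}{7}\right)\left(1 - \sqrt{7}\right)^n.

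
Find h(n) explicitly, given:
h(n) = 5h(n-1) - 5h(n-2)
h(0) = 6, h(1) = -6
Characteristic equation: x² - 5x + 5 = 0.
Discriminant Δ = (5)² + 4·(-5) = 5.
Roots r₁,₂ = (5 ± √5)/2, so r₁ = \frac{\sqrt{5}}{2} + \frac{5}{2}, r₂ = \frac{5}{2} - \frac{\sqrt{5}}{2}.
General solution: h(n) = A·r₁^n + B·r₂^n.
From the initial conditions, A + B = 6 and r₁A + r₂B = -6.
Since r₁ - r₂ = √5: A = (-6 - (6)r₂)/√5 = 3 - \frac{21 \sqrt{5}}{5}, and B = 6 - A = 3 + \frac{21 \sqrt{5}}{5}.
So h(n) = \left(3 - \frac{21 \sqrt{5}}{5}\right)\left(\frac{\sqrt{5}}{2} + \frac{5}{2}\right)^n + \left(3 + \frac{21 \sqrt{5}}{5}\right)\left(\frac{5}{2} - \frac{\sqrt{5}}{2}\right)^n.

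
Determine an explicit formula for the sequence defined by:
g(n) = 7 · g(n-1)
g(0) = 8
Pure geometric recurrence with ratio 7.
By induction g(n) = g(0) · (7)^n = 8 \cdot 7^{n}.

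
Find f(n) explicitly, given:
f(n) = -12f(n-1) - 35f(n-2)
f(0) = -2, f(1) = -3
Characteristic equation: x² + 12x + 35 = 0, which factors as (x - (-7))(x - (-5)) = 0.
Roots r₁ = -7, r₂ = -5 (distinct).
General solution: f(n) = A·(-7)^n + B·(-5)^n.
From f(0) = -2: A + B = -2.
From f(1) = -3: -7A - 5B = -3.
Solving: A = \frac{13}{2}, B = - \frac{17}{2}.
So f(n) = - \frac{17 \left(-5\right)^{n}}{2} + \frac{13 \left(-7\right)^{n}}{2}.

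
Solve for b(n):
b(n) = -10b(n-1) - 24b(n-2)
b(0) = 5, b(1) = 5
Characteristic equation: x² + 10x + 24 = 0, which factors as (x - (-4))(x - (-6)) = 0.
Roots r₁ = -4, r₂ = -6 (distinct).
General solution: b(n) = A·(-4)^n + B·(-6)^n.
From b(0) = 5: A + B = 5.
From b(1) = 5: -4A - 6B = 5.
Solving: A = \frac{35}{2}, B = - \frac{25}{2}.
So b(n) = \frac{35 \left(-4\right)^{n}}{2} - \frac{25 \left(-6\right)^{n}}{2}.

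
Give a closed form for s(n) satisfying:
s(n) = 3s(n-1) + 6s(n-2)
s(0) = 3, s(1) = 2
Characteristic equation: x² - 3x - 6 = 0.
Discriminant Δ = (3)² + 4·(6) = 33.
Roots r₁,₂ = (3 ± √33)/2, so r₁ = \frac{3}{2} + \frac{\sqrt{33}}{2}, r₂ = \frac{3}{2} - \frac{\sqrt{33}}{2}.
General solution: s(n) = A·r₁^n + B·r₂^n.
From the initial conditions, A + B = 3 and r₁A + r₂B = 2.
Since r₁ - r₂ = √33: A = (2 - (3)r₂)/√33 = \frac{3}{2} - \frac{5 \sqrt{33}}{66}, and B = 3 - A = \frac{5 \sqrt{33}}{66} + \frac{3}{2}.
So s(n) = \left(\frac{3}{2} - \frac{5 \sqrt{33}}{66}\right)\left(\frac{3}{2} + \frac{\sqrt{33}}{2}\right)^n + \left(\frac{5 \sqrt{33}}{66} + \frac{3}{2}\right)\left(\frac{3}{2} - \frac{\sqrt{33}}{2}\right)^n.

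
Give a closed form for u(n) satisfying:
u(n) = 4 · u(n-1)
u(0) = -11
Pure geometric recurrence with ratio 4.
By induction u(n) = u(0) · (4)^n = - 11 \cdot 4^{n}.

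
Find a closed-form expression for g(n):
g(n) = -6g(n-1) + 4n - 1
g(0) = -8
First-order linear with linear forcing.
Homogeneous solution: g_h(n) = A·(-6)^n.
Try particular g_p(n) = pn + q. Substituting:
  pn + q = -6(p(n-1) + q) + 4n - 1.
Matching the n-coefficient: p = -6p + 4 ⇒ p = \frac{4}{7}.
Matching constants: q = 6p - 6q - 1 ⇒ q = \frac{17}{49}.
General: g(n) = A·(-6)^n + \frac{4 n}{7} + \frac{17}{49}.
Apply g(0) = -8: A + \frac{17}{49} = -8 ⇒ A = - \frac{409}{49}.
So g(n) = - \frac{409 \left(-6\right)^{n}}{49} + \frac{4 n}{7} + \frac{17}{49}.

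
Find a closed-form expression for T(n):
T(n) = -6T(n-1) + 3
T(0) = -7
First-order linear non-homogeneous.
Homogeneous solution: T_h(n) = A·(-6)^n.
Try constant particular solution T_p = K: K = -6K + 3 ⇒ K = \frac{3}{7}.
General: T(n) = A·(-6)^n + \frac{3}{7}.
Apply T(0) = -7: A + \frac{3}{7} = -7 ⇒ A = - \frac{52}{7}.
So T(n) = \frac{3}{7} - \frac{52 \left(-6\right)^{n}}{7}.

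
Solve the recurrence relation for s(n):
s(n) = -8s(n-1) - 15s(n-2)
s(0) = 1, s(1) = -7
Characteristic equation: x² + 8x + 15 = 0, which factors as (x - (-3))(x - (-5)) = 0.
Roots r₁ = -3, r₂ = -5 (distinct).
General solution: s(n) = A·(-3)^n + B·(-5)^n.
From s(0) = 1: A + B = 1.
From s(1) = -7: -3A - 5B = -7.
Solving: A = -1, B = 2.
So s(n) = - \left(-3\right)^{n} + 2 \left(-5\right)^{n}.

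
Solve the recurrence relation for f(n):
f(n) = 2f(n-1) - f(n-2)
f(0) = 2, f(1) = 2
Characteristic equation: x² - 2x + 1 = 0, which is (x - (1))².
Repeated root r = 1.
General solution: f(n) = (A + Bn)·(1)^n.
From f(0) = 2: A = 2.
From f(1) = 2: (A + B)·(1) = 2 ⇒ B = 0.
So f(n) = \left(2\right) \cdot (1)^n.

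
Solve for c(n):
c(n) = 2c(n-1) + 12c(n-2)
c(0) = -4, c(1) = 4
Characteristic equation: x² - 2x - 12 = 0.
Discriminant Δ = (2)² + 4·(12) = 52.
Roots r₁,₂ = (2 ± √52)/2, so r₁ = 1 + \sqrt{13}, r₂ = 1 - \sqrt{13}.
General solution: c(n) = A·r₁^n + B·r₂^n.
From the initial conditions, A + B = -4 and r₁A + r₂B = 4.
Since r₁ - r₂ = √52: A = (4 - (-4)r₂)/√52 = -2 + \frac{4 \sqrt{13}}{13}, and B = -4 - A = -2 - \frac{4 \sqrt{13}}{13}.
So c(n) = \left(-2 + \frac{4 \sqrt{13}}{13}\right)\left(1 + \sqrt{13}\right)^n + \left(-2 - \frac{4 \sqrt{13}}{13}\right)\left(1 - \sqrt{13}\right)^n.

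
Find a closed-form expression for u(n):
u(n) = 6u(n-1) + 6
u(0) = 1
First-order linear non-homogeneous.
Homogeneous solution: u_h(n) = A·(6)^n.
Try constant particular solution u_p = K: K = 6K + 6 ⇒ K = - \frac{6}{5}.
General: u(n) = A·(6)^n - \frac{6}{5}.
Apply u(0) = 1: A - \frac{6}{5} = 1 ⇒ A = \frac{11}{5}.
So u(n) = \frac{11 \cdot 6^{n}}{5} - \frac{6}{5}.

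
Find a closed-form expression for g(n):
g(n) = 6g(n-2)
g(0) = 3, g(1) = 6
Characteristic equation: x² - 6 = 0.
Discriminant Δ = (0)² + 4·(6) = 24.
Roots r₁,₂ = (0 ± √24)/2, so r₁ = \sqrt{6}, r₂ = - \sqrt{6}.
General solution: g(n) = A·r₁^n + B·r₂^n.
From the initial conditions, A + B = 3 and r₁A + r₂B = 6.
Since r₁ - r₂ = √24: A = (6 - (3)r₂)/√24 = \frac{\sqrt{6}}{2} + \frac{3}{2}, and B = 3 - A = \frac{3}{2} - \frac{\sqrt{6}}{2}.
So g(n) = \left(\frac{\sqrt{6}}{2} + \frac{3}{2}\right)\left(\sqrt{6}\right)^n + \left(\frac{3}{2} - \frac{\sqrt{6}}{2}\right)\left(- \sqrt{6}\right)^n.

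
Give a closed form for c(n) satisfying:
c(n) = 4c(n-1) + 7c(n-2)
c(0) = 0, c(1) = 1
Characteristic equation: x² - 4x - 7 = 0.
Discriminant Δ = (4)² + 4·(7) = 44.
Roots r₁,₂ = (4 ± √44)/2, so r₁ = 2 + \sqrt{11}, r₂ = 2 - \sqrt{11}.
General solution: c(n) = A·r₁^n + B·r₂^n.
From the initial conditions, A + B = 0 and r₁A + r₂B = 1.
Since r₁ - r₂ = √44: A = (1 - (0)r₂)/√44 = \frac{\sqrt{11}}{22}, and B = 0 - A = - \frac{\sqrt{11}}{22}.
So c(n) = \left(\frac{\sqrt{11}}{22}\right)\left(2 + \sqrt{11}\right)^n + \left(- \frac{\sqrt{11}}{22}\right)\left(2 - \sqrt{11}\right)^n.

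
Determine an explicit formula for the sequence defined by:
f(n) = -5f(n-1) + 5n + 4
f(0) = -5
First-order linear with linear forcing.
Homogeneous solution: f_h(n) = A·(-5)^n.
Try particular f_p(n) = pn + q. Substituting:
  pn + q = -5(p(n-1) + q) + 5n + 4.
Matching the n-coefficient: p = -5p + 5 ⇒ p = \frac{5}{6}.
Matching constants: q = 5p - 5q + 4 ⇒ q = \frac{49}{36}.
General: f(n) = A·(-5)^n + \frac{5 n}{6} + \frac{49}{36}.
Apply f(0) = -5: A + \frac{49}{36} = -5 ⇒ A = - \frac{229}{36}.
So f(n) = - \frac{229 \left(-5\right)^{n}}{36} + \frac{5 n}{6} + \frac{49}{36}.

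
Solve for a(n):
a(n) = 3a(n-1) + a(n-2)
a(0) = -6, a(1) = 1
Characteristic equation: x² - 3x - 1 = 0.
Discriminant Δ = (3)² + 4·(1) = 13.
Roots r₁,₂ = (3 ± √13)/2, so r₁ = \frac{3}{2} + \frac{\sqrt{13}}{2}, r₂ = \frac{3}{2} - \frac{\sqrt{13}}{2}.
General solution: a(n) = A·r₁^n + B·r₂^n.
From the initial conditions, A + B = -6 and r₁A + r₂B = 1.
Since r₁ - r₂ = √13: A = (1 - (-6)r₂)/√13 = -3 + \frac{10 \sqrt{13}}{13}, and B = -6 - A = -3 - \frac{10 \sqrt{13}}{13}.
So a(n) = \left(-3 + \frac{10 \sqrt{13}}{13}\right)\left(\frac{3}{2} + \frac{\sqrt{13}}{2}\right)^n + \left(-3 - \frac{10 \sqrt{13}}{13}\right)\left(\frac{3}{2} - \frac{\sqrt{13}}{2}\right)^n.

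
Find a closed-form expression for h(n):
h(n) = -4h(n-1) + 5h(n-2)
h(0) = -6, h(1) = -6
Characteristic equation: x² + 4x - 5 = 0, which factors as (x - (-5))(x - (1)) = 0.
Roots r₁ = -5, r₂ = 1 (distinct).
General solution: h(n) = A·(-5)^n + B·(1)^n.
From h(0) = -6: A + B = -6.
From h(1) = -6: -5A + B = -6.
Solving: A = 0, B = -6.
So h(n) = -6.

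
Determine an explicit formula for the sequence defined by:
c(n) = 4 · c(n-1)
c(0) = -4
Pure geometric recurrence with ratio 4.
By induction c(n) = c(0) · (4)^n = - 4 \cdot 4^{n}.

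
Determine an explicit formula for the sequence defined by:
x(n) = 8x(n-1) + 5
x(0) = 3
First-order linear non-homogeneous.
Homogeneous solution: x_h(n) = A·(8)^n.
Try constant particular solution x_p = K: K = 8K + 5 ⇒ K = - \frac{5}{7}.
General: x(n) = A·(8)^n - \frac{5}{7}.
Apply x(0) = 3: A - \frac{5}{7} = 3 ⇒ A = \frac{26}{7}.
So x(n) = \frac{26 \cdot 8^{n}}{7} - \frac{5}{7}.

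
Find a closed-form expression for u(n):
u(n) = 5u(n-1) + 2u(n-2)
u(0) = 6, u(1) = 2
Characteristic equation: x² - 5x - 2 = 0.
Discriminant Δ = (5)² + 4·(2) = 33.
Roots r₁,₂ = (5 ± √33)/2, so r₁ = \frac{5}{2} + \frac{\sqrt{33}}{2}, r₂ = \frac{5}{2} - \frac{\sqrt{33}}{2}.
General solution: u(n) = A·r₁^n + B·r₂^n.
From the initial conditions, A + B = 6 and r₁A + r₂B = 2.
Since r₁ - r₂ = √33: A = (2 - (6)r₂)/√33 = 3 - \frac{13 \sqrt{33}}{33}, and B = 6 - A = \frac{13 \sqrt{33}}{33} + 3.
So u(n) = \left(3 - \frac{13 \sqrt{33}}{33}\right)\left(\frac{5}{2} + \frac{\sqrt{33}}{2}\right)^n + \left(\frac{13 \sqrt{33}}{33} + 3\right)\left(\frac{5}{2} - \frac{\sqrt{33}}{2}\right)^n.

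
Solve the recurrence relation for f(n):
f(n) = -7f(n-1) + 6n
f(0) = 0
First-order linear with linear forcing.
Homogeneous solution: f_h(n) = A·(-7)^n.
Try particular f_p(n) = pn + q. Substituting:
  pn + q = -7(p(n-1) + q) + 6n.
Matching the n-coefficient: p = -7p + 6 ⇒ p = \frac{3}{4}.
Matching constants: q = 7p - 7q ⇒ q = \frac{21}{32}.
General: f(n) = A·(-7)^n + \frac{3 n}{4} + \frac{21}{32}.
Apply f(0) = 0: A + \frac{21}{32} = 0 ⇒ A = - \frac{21}{32}.
So f(n) = - \frac{21 \left(-7\right)^{n}}{32} + \frac{3 n}{4} + \frac{21}{32}.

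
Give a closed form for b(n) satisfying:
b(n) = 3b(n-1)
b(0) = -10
This is a homogeneous first-order recurrence with ratio 3.
By induction b(n) = b(0) · (3)^n = - 10 \cdot 3^{n}.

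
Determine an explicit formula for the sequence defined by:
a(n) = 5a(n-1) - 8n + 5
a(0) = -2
First-order linear with linear forcing.
Homogeneous solution: a_h(n) = A·(5)^n.
Try particular a_p(n) = pn + q. Substituting:
  pn + q = 5(p(n-1) + q) - 8n + 5.
Matching the n-coefficient: p = 5p - 8 ⇒ p = 2.
Matching constants: q = -5p + 5q + 5 ⇒ q = \frac{5}{4}.
General: a(n) = A·(5)^n + 2 n + \frac{5}{4}.
Apply a(0) = -2: A + \frac{5}{4} = -2 ⇒ A = - \frac{13}{4}.
So a(n) = - \frac{13 \cdot 5^{n}}{4} + 2 n + \frac{5}{4}.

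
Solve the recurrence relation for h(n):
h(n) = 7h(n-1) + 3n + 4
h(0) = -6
First-order linear with linear forcing.
Homogeneous solution: h_h(n) = A·(7)^n.
Try particular h_p(n) = pn + q. Substituting:
  pn + q = 7(p(n-1) + q) + 3n + 4.
Matching the n-coefficient: p = 7p + 3 ⇒ p = - \frac{1}{2}.
Matching constants: q = -7p + 7q + 4 ⇒ q = - \frac{5}{4}.
General: h(n) = A·(7)^n - \frac{n}{2} - \frac{5}{4}.
Apply h(0) = -6: A - \frac{5}{4} = -6 ⇒ A = - \frac{19}{4}.
So h(n) = - \frac{19 \cdot 7^{n}}{4} - \frac{n}{2} - \frac{5}{4}.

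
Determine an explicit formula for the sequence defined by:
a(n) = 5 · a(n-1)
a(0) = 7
Pure geometric recurrence with ratio 5.
By induction a(n) = a(0) · (5)^n = 7 \cdot 5^{n}.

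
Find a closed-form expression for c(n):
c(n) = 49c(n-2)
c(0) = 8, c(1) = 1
Characteristic equation: x² - 49 = 0, which factors as (x - (7))(x - (-7)) = 0.
Roots r₁ = 7, r₂ = -7 (distinct).
General solution: c(n) = A·(7)^n + B·(-7)^n.
From c(0) = 8: A + B = 8.
From c(1) = 1: 7A - 7B = 1.
Solving: A = \frac{57}{14}, B = \frac{55}{14}.
So c(n) = \frac{55 \left(-7\right)^{n}}{14} + \frac{57 \cdot 7^{n}}{14}.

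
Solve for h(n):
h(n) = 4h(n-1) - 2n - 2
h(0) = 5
First-order linear with linear forcing.
Homogeneous solution: h_h(n) = A·(4)^n.
Try particular h_p(n) = pn + q. Substituting:
  pn + q = 4(p(n-1) + q) - 2n - 2.
Matching the n-coefficient: p = 4p - 2 ⇒ p = \frac{2}{3}.
Matching constants: q = -4p + 4q - 2 ⇒ q = \frac{14}{9}.
General: h(n) = A·(4)^n + \frac{2 n}{3} + \frac{14}{9}.
Apply h(0) = 5: A + \frac{14}{9} = 5 ⇒ A = \frac{31}{9}.
So h(n) = \frac{31 \cdot 4^{n}}{9} + \frac{2 n}{3} + \frac{14}{9}.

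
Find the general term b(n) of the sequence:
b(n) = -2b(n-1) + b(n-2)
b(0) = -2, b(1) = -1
Characteristic equation: x² + 2x - 1 = 0.
Discriminant Δ = (-2)² + 4·(1) = 8.
Roots r₁,₂ = (-2 ± √8)/2, so r₁ = -1 + \sqrt{2}, r₂ = - \sqrt{2} - 1.
General solution: b(n) = A·r₁^n + B·r₂^n.
From the initial conditions, A + B = -2 and r₁A + r₂B = -1.
Since r₁ - r₂ = √8: A = (-1 - (-2)r₂)/√8 = - \frac{3 \sqrt{2}}{4} - 1, and B = -2 - A = -1 + \frac{3 \sqrt{2}}{4}.
So b(n) = \left(- \frac{3 \sqrt{2}}{4} - 1\right)\left(-1 + \sqrt{2}\right)^n + \left(-1 + \frac{3 \sqrt{2}}{4}\right)\left(- \sqrt{2} - 1\right)^n.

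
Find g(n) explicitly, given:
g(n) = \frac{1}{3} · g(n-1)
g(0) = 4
Pure geometric recurrence with ratio \frac{1}{3}.
By induction g(n) = g(0) · (\frac{1}{3})^n = 4 \cdot 3^{- n}.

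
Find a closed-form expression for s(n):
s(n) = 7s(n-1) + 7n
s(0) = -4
First-order linear with linear forcing.
Homogeneous solution: s_h(n) = A·(7)^n.
Try particular s_p(n) = pn + q. Substituting:
  pn + q = 7(p(n-1) + q) + 7n.
Matching the n-coefficient: p = 7p + 7 ⇒ p = - \frac{7}{6}.
Matching constants: q = -7p + 7q ⇒ q = - \frac{49}{36}.
General: s(n) = A·(7)^n - \frac{7 n}{6} - \frac{49}{36}.
Apply s(0) = -4: A - \frac{49}{36} = -4 ⇒ A = - \frac{95}{36}.
So s(n) = - \frac{95 \cdot 7^{n}}{36} - \frac{7 n}{6} - \frac{49}{36}.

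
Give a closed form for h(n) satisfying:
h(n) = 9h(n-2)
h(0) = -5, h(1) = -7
Characteristic equation: x² - 9 = 0, which factors as (x - (-3))(x - (3)) = 0.
Roots r₁ = -3, r₂ = 3 (distinct).
General solution: h(n) = A·(-3)^n + B·(3)^n.
From h(0) = -5: A + B = -5.
From h(1) = -7: -3A + 3B = -7.
Solving: A = - \frac{4}{3}, B = - \frac{11}{3}.
So h(n) = - \frac{4 \left(-3\right)^{n}}{3} - \frac{11 \cdot 3^{n}}{3}.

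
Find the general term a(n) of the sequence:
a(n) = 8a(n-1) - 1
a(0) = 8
First-order linear non-homogeneous.
Homogeneous solution: a_h(n) = A·(8)^n.
Try constant particular solution a_p = K: K = 8K - 1 ⇒ K = \frac{1}{7}.
General: a(n) = A·(8)^n + \frac{1}{7}.
Apply a(0) = 8: A + \frac{1}{7} = 8 ⇒ A = \frac{55}{7}.
So a(n) = \frac{55 \cdot 8^{n}}{7} + \frac{1}{7}.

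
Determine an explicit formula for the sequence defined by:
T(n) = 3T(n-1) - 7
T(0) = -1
First-order linear non-homogeneous.
Homogeneous solution: T_h(n) = A·(3)^n.
Try constant particular solution T_p = K: K = 3K - 7 ⇒ K = \frac{7}{2}.
General: T(n) = A·(3)^n + \frac{7}{2}.
Apply T(0) = -1: A + \frac{7}{2} = -1 ⇒ A = - \frac{9}{2}.
So T(n) = \frac{7}{2} - \frac{9 \cdot 3^{n}}{2}.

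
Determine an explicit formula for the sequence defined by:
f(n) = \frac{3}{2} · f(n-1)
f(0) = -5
Pure geometric recurrence with ratio \frac{3}{2}.
By induction f(n) = f(0) · (\frac{3}{2})^n = - 5 \left(\frac{3}{2}\right)^{n}.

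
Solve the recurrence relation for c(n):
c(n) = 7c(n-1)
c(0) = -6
This is a homogeneous first-order recurrence with ratio 7.
By induction c(n) = c(0) · (7)^n = - 6 \cdot 7^{n}.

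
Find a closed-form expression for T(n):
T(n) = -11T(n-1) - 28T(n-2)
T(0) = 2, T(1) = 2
Characteristic equation: x² + 11x + 28 = 0, which factors as (x - (-7))(x - (-4)) = 0.
Roots r₁ = -7, r₂ = -4 (distinct).
General solution: T(n) = A·(-7)^n + B·(-4)^n.
From T(0) = 2: A + B = 2.
From T(1) = 2: -7A - 4B = 2.
Solving: A = - \frac{10}{3}, B = \frac{16}{3}.
So T(n) = \frac{16 \left(-4\right)^{n}}{3} - \frac{10 \left(-7\right)^{n}}{3}.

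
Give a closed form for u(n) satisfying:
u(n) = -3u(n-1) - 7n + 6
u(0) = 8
First-order linear with linear forcing.
Homogeneous solution: u_h(n) = A·(-3)^n.
Try particular u_p(n) = pn + q. Substituting:
  pn + q = -3(p(n-1) + q) - 7n + 6.
Matching the n-coefficient: p = -3p - 7 ⇒ p = - \frac{7}{4}.
Matching constants: q = 3p - 3q + 6 ⇒ q = \frac{3}{16}.
General: u(n) = A·(-3)^n - \frac{7 n}{4} + \frac{3}{16}.
Apply u(0) = 8: A + \frac{3}{16} = 8 ⇒ A = \frac{125}{16}.
So u(n) = \frac{125 \left(-3\right)^{n}}{16} - \frac{7 n}{4} + \frac{3}{16}.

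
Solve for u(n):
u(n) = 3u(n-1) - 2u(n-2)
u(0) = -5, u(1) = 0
Characteristic equation: x² - 3x + 2 = 0, which factors as (x - (1))(x - (2)) = 0.
Roots r₁ = 1, r₂ = 2 (distinct).
General solution: u(n) = A·(1)^n + B·(2)^n.
From u(0) = -5: A + B = -5.
From u(1) = 0: A + 2B = 0.
Solving: A = -10, B = 5.
So u(n) = 5 \cdot 2^{n} - 10.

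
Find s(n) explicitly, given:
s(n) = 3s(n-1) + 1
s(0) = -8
First-order linear non-homogeneous.
Homogeneous solution: s_h(n) = A·(3)^n.
Try constant particular solution s_p = K: K = 3K + 1 ⇒ K = - \frac{1}{2}.
General: s(n) = A·(3)^n - \frac{1}{2}.
Apply s(0) = -8: A - \frac{1}{2} = -8 ⇒ A = - \frac{15}{2}.
So s(n) = - \frac{15 \cdot 3^{n}}{2} - \frac{1}{2}.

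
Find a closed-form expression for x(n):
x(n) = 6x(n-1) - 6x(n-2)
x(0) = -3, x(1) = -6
Characteristic equation: x² - 6x + 6 = 0.
Discriminant Δ = (6)² + 4·(-6) = 12.
Roots r₁,₂ = (6 ± √12)/2, so r₁ = \sqrt{3} + 3, r₂ = 3 - \sqrt{3}.
General solution: x(n) = A·r₁^n + B·r₂^n.
From the initial conditions, A + B = -3 and r₁A + r₂B = -6.
Since r₁ - r₂ = √12: A = (-6 - (-3)r₂)/√12 = - \frac{3}{2} + \frac{\sqrt{3}}{2}, and B = -3 - A = - \frac{3}{2} - \frac{\sqrt{3}}{2}.
So x(n) = \left(- \frac{3}{2} + \frac{\sqrt{3}}{2}\right)\left(\sqrt{3} + 3\right)^n + \left(- \frac{3}{2} - \frac{\sqrt{3}}{2}\right)\left(3 - \sqrt{3}\right)^n.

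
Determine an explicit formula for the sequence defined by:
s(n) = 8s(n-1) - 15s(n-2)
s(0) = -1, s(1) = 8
Characteristic equation: x² - 8x + 15 = 0, which factors as (x - (3))(x - (5)) = 0.
Roots r₁ = 3, r₂ = 5 (distinct).
General solution: s(n) = A·(3)^n + B·(5)^n.
From s(0) = -1: A + B = -1.
From s(1) = 8: 3A + 5B = 8.
Solving: A = - \frac{13}{2}, B = \frac{11}{2}.
So s(n) = - \frac{13 \cdot 3^{n}}{2} + \frac{11 \cdot 5^{n}}{2}.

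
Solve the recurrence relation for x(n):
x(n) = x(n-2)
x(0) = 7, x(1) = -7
Characteristic equation: x² - 1 = 0, which factors as (x - (1))(x - (-1)) = 0.
Roots r₁ = 1, r₂ = -1 (distinct).
General solution: x(n) = A·(1)^n + B·(-1)^n.
From x(0) = 7: A + B = 7.
From x(1) = -7: A - B = -7.
Solving: A = 0, B = 7.
So x(n) = 7 \left(-1\right)^{n}.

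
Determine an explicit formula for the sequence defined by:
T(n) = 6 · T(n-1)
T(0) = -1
Pure geometric recurrence with ratio 6.
By induction T(n) = T(0) · (6)^n = - 6^{n}.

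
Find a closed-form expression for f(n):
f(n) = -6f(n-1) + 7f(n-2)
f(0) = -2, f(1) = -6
Characteristic equation: x² + 6x - 7 = 0, which factors as (x - (-7))(x - (1)) = 0.
Roots r₁ = -7, r₂ = 1 (distinct).
General solution: f(n) = A·(-7)^n + B·(1)^n.
From f(0) = -2: A + B = -2.
From f(1) = -6: -7A + B = -6.
Solving: A = \frac{1}{2}, B = - \frac{5}{2}.
So f(n) = \frac{\left(-7\right)^{n}}{2} - \frac{5}{2}.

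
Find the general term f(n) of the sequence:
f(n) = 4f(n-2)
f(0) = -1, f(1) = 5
Characteristic equation: x² - 4 = 0, which factors as (x - (-2))(x - (2)) = 0.
Roots r₁ = -2, r₂ = 2 (distinct).
General solution: f(n) = A·(-2)^n + B·(2)^n.
From f(0) = -1: A + B = -1.
From f(1) = 5: -2A + 2B = 5.
Solving: A = - \frac{7}{4}, B = \frac{3}{4}.
So f(n) = - \frac{7 \left(-2\right)^{n}}{4} + \frac{3 \cdot 2^{n}}{4}.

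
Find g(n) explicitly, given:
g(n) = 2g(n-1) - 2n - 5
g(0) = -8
First-order linear with linear forcing.
Homogeneous solution: g_h(n) = A·(2)^n.
Try particular g_p(n) = pn + q. Substituting:
  pn + q = 2(p(n-1) + q) - 2n - 5.
Matching the n-coefficient: p = 2p - 2 ⇒ p = 2.
Matching constants: q = -2p + 2q - 5 ⇒ q = 9.
General: g(n) = A·(2)^n + 2 n + 9.
Apply g(0) = -8: A + 9 = -8 ⇒ A = -17.
So g(n) = - 17 \cdot 2^{n} + 2 n + 9.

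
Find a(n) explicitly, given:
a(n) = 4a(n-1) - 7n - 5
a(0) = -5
First-order linear with linear forcing.
Homogeneous solution: a_h(n) = A·(4)^n.
Try particular a_p(n) = pn + q. Substituting:
  pn + q = 4(p(n-1) + q) - 7n - 5.
Matching the n-coefficient: p = 4p - 7 ⇒ p = \frac{7}{3}.
Matching constants: q = -4p + 4q - 5 ⇒ q = \frac{43}{9}.
General: a(n) = A·(4)^n + \frac{7 n}{3} + \frac{43}{9}.
Apply a(0) = -5: A + \frac{43}{9} = -5 ⇒ A = - \frac{88}{9}.
So a(n) = - \frac{88 \cdot 4^{n}}{9} + \frac{7 n}{3} + \frac{43}{9}.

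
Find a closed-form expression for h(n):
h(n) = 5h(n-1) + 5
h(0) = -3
First-order linear non-homogeneous.
Homogeneous solution: h_h(n) = A·(5)^n.
Try constant particular solution h_p = K: K = 5K + 5 ⇒ K = - \frac{5}{4}.
General: h(n) = A·(5)^n - \frac{5}{4}.
Apply h(0) = -3: A - \frac{5}{4} = -3 ⇒ A = - \frac{7}{4}.
So h(n) = - \frac{7 \cdot 5^{n}}{4} - \frac{5}{4}.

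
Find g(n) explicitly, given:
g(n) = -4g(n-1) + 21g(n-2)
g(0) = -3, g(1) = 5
Characteristic equation: x² + 4x - 21 = 0, which factors as (x - (3))(x - (-7)) = 0.
Roots r₁ = 3, r₂ = -7 (distinct).
General solution: g(n) = A·(3)^n + B·(-7)^n.
From g(0) = -3: A + B = -3.
From g(1) = 5: 3A - 7B = 5.
Solving: A = - \frac{8}{5}, B = - \frac{7}{5}.
So g(n) = - \frac{7 \left(-7\right)^{n}}{5} - \frac{8 \cdot 3^{n}}{5}.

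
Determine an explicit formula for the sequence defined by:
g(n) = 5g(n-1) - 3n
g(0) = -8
First-order linear with linear forcing.
Homogeneous solution: g_h(n) = A·(5)^n.
Try particular g_p(n) = pn + q. Substituting:
  pn + q = 5(p(n-1) + q) - 3n.
Matching the n-coefficient: p = 5p - 3 ⇒ p = \frac{3}{4}.
Matching constants: q = -5p + 5q ⇒ q = \frac{15}{16}.
General: g(n) = A·(5)^n + \frac{3 n}{4} + \frac{15}{16}.
Apply g(0) = -8: A + \frac{15}{16} = -8 ⇒ A = - \frac{143}{16}.
So g(n) = - \frac{143 \cdot 5^{n}}{16} + \frac{3 n}{4} + \frac{15}{16}.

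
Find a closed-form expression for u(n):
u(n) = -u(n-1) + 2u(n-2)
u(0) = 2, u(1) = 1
Characteristic equation: x² + x - 2 = 0, which factors as (x - (1))(x - (-2)) = 0.
Roots r₁ = 1, r₂ = -2 (distinct).
General solution: u(n) = A·(1)^n + B·(-2)^n.
From u(0) = 2: A + B = 2.
From u(1) = 1: A - 2B = 1.
Solving: A = \frac{5}{3}, B = \frac{1}{3}.
So u(n) = \frac{\left(-2\right)^{n}}{3} + \frac{5}{3}.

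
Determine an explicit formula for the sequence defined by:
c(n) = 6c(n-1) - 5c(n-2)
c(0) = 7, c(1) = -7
Characteristic equation: x² - 6x + 5 = 0, which factors as (x - (1))(x - (5)) = 0.
Roots r₁ = 1, r₂ = 5 (distinct).
General solution: c(n) = A·(1)^n + B·(5)^n.
From c(0) = 7: A + B = 7.
From c(1) = -7: A + 5B = -7.
Solving: A = \frac{21}{2}, B = - \frac{7}{2}.
So c(n) = \frac{21}{2} - \frac{7 \cdot 5^{n}}{2}.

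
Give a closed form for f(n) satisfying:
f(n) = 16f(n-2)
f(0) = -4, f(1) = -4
Characteristic equation: x² - 16 = 0, which factors as (x - (4))(x - (-4)) = 0.
Roots r₁ = 4, r₂ = -4 (distinct).
General solution: f(n) = A·(4)^n + B·(-4)^n.
From f(0) = -4: A + B = -4.
From f(1) = -4: 4A - 4B = -4.
Solving: A = - \frac{5}{2}, B = - \frac{3}{2}.
So f(n) = - \frac{3 \left(-4\right)^{n}}{2} - \frac{5 \cdot 4^{n}}{2}.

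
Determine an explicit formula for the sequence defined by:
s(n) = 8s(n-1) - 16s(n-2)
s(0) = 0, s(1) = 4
Characteristic equation: x² - 8x + 16 = 0, which is (x - (4))².
Repeated root r = 4.
General solution: s(n) = (A + Bn)·(4)^n.
From s(0) = 0: A = 0.
From s(1) = 4: (A + B)·(4) = 4 ⇒ B = 1.
So s(n) = \left(n\right) \cdot (4)^n.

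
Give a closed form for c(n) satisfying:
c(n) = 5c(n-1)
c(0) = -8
This is a homogeneous first-order recurrence with ratio 5.
By induction c(n) = c(0) · (5)^n = - 8 \cdot 5^{n}.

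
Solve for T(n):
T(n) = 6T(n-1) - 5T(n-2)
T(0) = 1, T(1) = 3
Characteristic equation: x² - 6x + 5 = 0, which factors as (x - (1))(x - (5)) = 0.
Roots r₁ = 1, r₂ = 5 (distinct).
General solution: T(n) = A·(1)^n + B·(5)^n.
From T(0) = 1: A + B = 1.
From T(1) = 3: A + 5B = 3.
Solving: A = \frac{1}{2}, B = \frac{1}{2}.
So T(n) = \frac{5^{n}}{2} + \frac{1}{2}.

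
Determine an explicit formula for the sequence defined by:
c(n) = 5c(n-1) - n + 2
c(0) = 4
First-order linear with linear forcing.
Homogeneous solution: c_h(n) = A·(5)^n.
Try particular c_p(n) = pn + q. Substituting:
  pn + q = 5(p(n-1) + q) - n + 2.
Matching the n-coefficient: p = 5p - 1 ⇒ p = \frac{1}{4}.
Matching constants: q = -5p + 5q + 2 ⇒ q = - \frac{3}{16}.
General: c(n) = A·(5)^n + \frac{n}{4} - \frac{3}{16}.
Apply c(0) = 4: A - \frac{3}{16} = 4 ⇒ A = \frac{67}{16}.
So c(n) = \frac{67 \cdot 5^{n}}{16} + \frac{n}{4} - \frac{3}{16}.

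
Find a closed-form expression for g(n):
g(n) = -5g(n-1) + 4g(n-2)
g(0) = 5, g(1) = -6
Characteristic equation: x² + 5x - 4 = 0.
Discriminant Δ = (-5)² + 4·(4) = 41.
Roots r₁,₂ = (-5 ± √41)/2, so r₁ = - \frac{5}{2} + \frac{\sqrt{41}}{2}, r₂ = - \frac{\sqrt{41}}{2} - \frac{5}{2}.
General solution: g(n) = A·r₁^n + B·r₂^n.
From the initial conditions, A + B = 5 and r₁A + r₂B = -6.
Since r₁ - r₂ = √41: A = (-6 - (5)r₂)/√41 = \frac{13 \sqrt{41}}{82} + \frac{5}{2}, and B = 5 - A = \frac{5}{2} - \frac{13 \sqrt{41}}{82}.
So g(n) = \left(\frac{13 \sqrt{41}}{82} + \frac{5}{2}\right)\left(- \frac{5}{2} + \frac{\sqrt{41}}{2}\right)^n + \left(\frac{5}{2} - \frac{13 \sqrt{41}}{82}\right)\left(- \frac{\sqrt{41}}{2} - \frac{5}{2}\right)^n.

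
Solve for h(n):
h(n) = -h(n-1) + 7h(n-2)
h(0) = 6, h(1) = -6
Characteristic equation: x² + x - 7 = 0.
Discriminant Δ = (-1)² + 4·(7) = 29.
Roots r₁,₂ = (-1 ± √29)/2, so r₁ = - \frac{1}{2} + \frac{\sqrt{29}}{2}, r₂ = - \frac{\sqrt{29}}{2} - \frac{1}{2}.
General solution: h(n) = A·r₁^n + B·r₂^n.
From the initial conditions, A + B = 6 and r₁A + r₂B = -6.
Since r₁ - r₂ = √29: A = (-6 - (6)r₂)/√29 = 3 - \frac{3 \sqrt{29}}{29}, and B = 6 - A = \frac{3 \sqrt{29}}{29} + 3.
So h(n) = \left(3 - \frac{3 \sqrt{29}}{29}\right)\left(- \frac{1}{2} + \frac{\sqrt{29}}{2}\right)^n + \left(\frac{3 \sqrt{29}}{29} + 3\right)\left(- \frac{\sqrt{29}}{2} - \frac{1}{2}\right)^n.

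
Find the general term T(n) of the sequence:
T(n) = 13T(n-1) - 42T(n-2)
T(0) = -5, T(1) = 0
Characteristic equation: x² - 13x + 42 = 0, which factors as (x - (6))(x - (7)) = 0.
Roots r₁ = 6, r₂ = 7 (distinct).
General solution: T(n) = A·(6)^n + B·(7)^n.
From T(0) = -5: A + B = -5.
From T(1) = 0: 6A + 7B = 0.
Solving: A = -35, B = 30.
So T(n) = - 35 \cdot 6^{n} + 30 \cdot 7^{n}.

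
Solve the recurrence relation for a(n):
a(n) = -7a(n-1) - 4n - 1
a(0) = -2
First-order linear with linear forcing.
Homogeneous solution: a_h(n) = A·(-7)^n.
Try particular a_p(n) = pn + q. Substituting:
  pn + q = -7(p(n-1) + q) - 4n - 1.
Matching the n-coefficient: p = -7p - 4 ⇒ p = - \frac{1}{2}.
Matching constants: q = 7p - 7q - 1 ⇒ q = - \frac{9}{16}.
General: a(n) = A·(-7)^n - \frac{n}{2} - \frac{9}{16}.
Apply a(0) = -2: A - \frac{9}{16} = -2 ⇒ A = - \frac{23}{16}.
So a(n) = - \frac{23 \left(-7\right)^{n}}{16} - \frac{n}{2} - \frac{9}{16}.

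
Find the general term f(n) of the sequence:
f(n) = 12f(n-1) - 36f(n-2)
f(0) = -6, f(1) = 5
Characteristic equation: x² - 12x + 36 = 0, which is (x - (6))².
Repeated root r = 6.
General solution: f(n) = (A + Bn)·(6)^n.
From f(0) = -6: A = -6.
From f(1) = 5: (A + B)·(6) = 5 ⇒ B = \frac{41}{6}.
So f(n) = \left(\frac{41 n}{6} - 6\right) \cdot (6)^n.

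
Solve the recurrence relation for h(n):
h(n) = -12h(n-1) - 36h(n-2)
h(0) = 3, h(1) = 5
Characteristic equation: x² + 12x + 36 = 0, which is (x - (-6))².
Repeated root r = -6.
General solution: h(n) = (A + Bn)·(-6)^n.
From h(0) = 3: A = 3.
From h(1) = 5: (A + B)·(-6) = 5 ⇒ B = - \frac{23}{6}.
So h(n) = \left(3 - \frac{23 n}{6}\right) \cdot (-6)^n.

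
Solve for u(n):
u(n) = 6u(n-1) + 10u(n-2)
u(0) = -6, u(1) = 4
Characteristic equation: x² - 6x - 10 = 0.
Discriminant Δ = (6)² + 4·(10) = 76.
Roots r₁,₂ = (6 ± √76)/2, so r₁ = 3 + \sqrt{19}, r₂ = 3 - \sqrt{19}.
General solution: u(n) = A·r₁^n + B·r₂^n.
From the initial conditions, A + B = -6 and r₁A + r₂B = 4.
Since r₁ - r₂ = √76: A = (4 - (-6)r₂)/√76 = -3 + \frac{11 \sqrt{19}}{19}, and B = -6 - A = -3 - \frac{11 \sqrt{19}}{19}.
So u(n) = \left(-3 + \frac{11 \sqrt{19}}{19}\right)\left(3 + \sqrt{19}\right)^n + \left(-3 - \frac{11 \sqrt{19}}{19}\right)\left(3 - \sqrt{19}\right)^n.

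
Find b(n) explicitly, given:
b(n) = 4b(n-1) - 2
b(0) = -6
First-order linear non-homogeneous.
Homogeneous solution: b_h(n) = A·(4)^n.
Try constant particular solution b_p = K: K = 4K - 2 ⇒ K = \frac{2}{3}.
General: b(n) = A·(4)^n + \frac{2}{3}.
Apply b(0) = -6: A + \frac{2}{3} = -6 ⇒ A = - \frac{20}{3}.
So b(n) = \frac{2}{3} - \frac{20 \cdot 4^{n}}{3}.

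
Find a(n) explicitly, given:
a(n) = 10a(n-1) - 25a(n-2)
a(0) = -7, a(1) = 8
Characteristic equation: x² - 10x + 25 = 0, which is (x - (5))².
Repeated root r = 5.
General solution: a(n) = (A + Bn)·(5)^n.
From a(0) = -7: A = -7.
From a(1) = 8: (A + B)·(5) = 8 ⇒ B = \frac{43}{5}.
So a(n) = \left(\frac{43 n}{5} - 7\right) \cdot (5)^n.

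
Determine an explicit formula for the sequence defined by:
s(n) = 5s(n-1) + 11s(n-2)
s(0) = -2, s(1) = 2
Characteristic equation: x² - 5x - 11 = 0.
Discriminant Δ = (5)² + 4·(11) = 69.
Roots r₁,₂ = (5 ± √69)/2, so r₁ = \frac{5}{2} + \frac{\sqrt{69}}{2}, r₂ = \frac{5}{2} - \frac{\sqrt{69}}{2}.
General solution: s(n) = A·r₁^n + B·r₂^n.
From the initial conditions, A + B = -2 and r₁A + r₂B = 2.
Since r₁ - r₂ = √69: A = (2 - (-2)r₂)/√69 = -1 + \frac{7 \sqrt{69}}{69}, and B = -2 - A = -1 - \frac{7 \sqrt{69}}{69}.
So s(n) = \left(-1 + \frac{7 \sqrt{69}}{69}\right)\left(\frac{5}{2} + \frac{\sqrt{69}}{2}\right)^n + \left(-1 - \frac{7 \sqrt{69}}{69}\right)\left(\frac{5}{2} - \frac{\sqrt{69}}{2}\right)^n.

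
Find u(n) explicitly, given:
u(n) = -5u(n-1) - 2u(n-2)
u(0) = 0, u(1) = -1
Characteristic equation: x² + 5x + 2 = 0.
Discriminant Δ = (-5)² + 4·(-2) = 17.
Roots r₁,₂ = (-5 ± √17)/2, so r₁ = - \frac{5}{2} + \frac{\sqrt{17}}{2}, r₂ = - \frac{5}{2} - \frac{\sqrt{17}}{2}.
General solution: u(n) = A·r₁^n + B·r₂^n.
From the initial conditions, A + B = 0 and r₁A + r₂B = -1.
Since r₁ - r₂ = √17: A = (-1 - (0)r₂)/√17 = - \frac{\sqrt{17}}{17}, and B = 0 - A = \frac{\sqrt{17}}{17}.
So u(n) = \left(- \frac{\sqrt{17}}{17}\right)\left(- \frac{5}{2} + \frac{\sqrt{17}}{2}\right)^n + \left(\frac{\sqrt{17}}{17}\right)\left(- \frac{5}{2} - \frac{\sqrt{17}}{2}\right)^n.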